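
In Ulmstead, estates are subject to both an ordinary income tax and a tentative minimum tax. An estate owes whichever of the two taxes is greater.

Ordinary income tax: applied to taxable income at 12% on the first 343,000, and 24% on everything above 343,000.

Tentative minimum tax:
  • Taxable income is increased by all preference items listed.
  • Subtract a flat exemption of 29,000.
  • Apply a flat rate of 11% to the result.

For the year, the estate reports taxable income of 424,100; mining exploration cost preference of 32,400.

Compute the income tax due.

60,624

Ordinary income tax:
  343,000 × 12% = 41,160
  81,100 × 24% = 19,464
  → 60,624

Tentative minimum tax:
  Adjusted income: 424,100 + 32,400 = 456,500
  Less exemption 29,000 → base 427,500
  427,500 × 11% = 47,025

60,624 > 47,025, so the ordinary income tax governs.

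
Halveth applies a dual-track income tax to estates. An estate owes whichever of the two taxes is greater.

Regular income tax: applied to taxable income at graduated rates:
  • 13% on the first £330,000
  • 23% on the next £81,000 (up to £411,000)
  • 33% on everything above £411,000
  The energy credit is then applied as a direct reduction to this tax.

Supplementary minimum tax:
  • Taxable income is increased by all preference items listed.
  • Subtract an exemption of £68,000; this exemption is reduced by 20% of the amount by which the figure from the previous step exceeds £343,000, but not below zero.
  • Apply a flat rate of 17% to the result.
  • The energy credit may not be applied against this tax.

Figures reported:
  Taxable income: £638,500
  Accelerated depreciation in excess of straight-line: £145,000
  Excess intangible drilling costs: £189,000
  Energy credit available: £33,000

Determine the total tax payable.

£165,325

Regular income tax:
  £330,000 × 13% = £42,900
  £81,000 × 23% = £18,630
  £227,500 × 33% = £75,075
  → £136,605
  Less energy credit £33,000 → £103,605

Supplementary minimum tax:
  Adjusted income: £638,500 + £145,000 + £189,000 = £972,500
  Exemption: 20% × (£972,500 − £343,000) = £125,900 ≥ £68,000, so the exemption is fully phased out
  Base: £972,500 − £0 = £972,500
  £972,500 × 17% = £165,325

£165,325 > £103,605, so the supplementary minimum tax is the binding amount.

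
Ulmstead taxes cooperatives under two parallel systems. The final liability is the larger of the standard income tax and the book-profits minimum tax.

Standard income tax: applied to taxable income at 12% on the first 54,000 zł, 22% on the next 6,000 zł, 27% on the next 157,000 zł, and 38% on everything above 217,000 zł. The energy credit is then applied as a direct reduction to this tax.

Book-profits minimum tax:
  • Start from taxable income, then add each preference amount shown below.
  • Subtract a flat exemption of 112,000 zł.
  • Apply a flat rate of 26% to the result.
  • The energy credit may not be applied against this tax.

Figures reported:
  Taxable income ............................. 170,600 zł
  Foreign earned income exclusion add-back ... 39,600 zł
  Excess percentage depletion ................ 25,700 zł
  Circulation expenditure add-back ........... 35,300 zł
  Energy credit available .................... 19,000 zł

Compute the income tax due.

41,392 zł

Standard income tax:
  54,000 zł × 12% = 6,480 zł
  6,000 zł × 22% = 1,320 zł
  110,600 zł × 27% = 29,862 zł
  → 37,662 zł
  Less energy credit 19,000 zł → 18,662 zł

Book-profits minimum tax:
  Adjusted income: 170,600 zł + 39,600 zł + 25,700 zł + 35,300 zł = 271,200 zł
  Less exemption 112,000 zł → base 159,200 zł
  159,200 zł × 26% = 41,392 zł

41,392 zł > 18,662 zł, so the book-profits minimum tax is the binding amount.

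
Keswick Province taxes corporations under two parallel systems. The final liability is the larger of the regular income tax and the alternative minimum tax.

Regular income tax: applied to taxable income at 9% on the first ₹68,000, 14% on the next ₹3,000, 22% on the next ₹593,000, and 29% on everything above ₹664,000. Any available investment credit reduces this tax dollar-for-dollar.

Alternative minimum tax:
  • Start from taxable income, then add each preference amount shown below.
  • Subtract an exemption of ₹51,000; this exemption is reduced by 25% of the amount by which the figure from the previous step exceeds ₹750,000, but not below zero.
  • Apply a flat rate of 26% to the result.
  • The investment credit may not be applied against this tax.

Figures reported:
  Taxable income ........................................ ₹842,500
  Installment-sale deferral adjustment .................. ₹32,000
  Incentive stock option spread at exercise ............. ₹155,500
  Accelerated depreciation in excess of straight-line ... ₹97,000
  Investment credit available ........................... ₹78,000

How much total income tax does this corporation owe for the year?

₹293,020

Alternative minimum tax:
  Adjusted income: ₹842,500 + ₹32,000 + ₹155,500 + ₹97,000 = ₹1,127,000
  Exemption: 25% × (₹1,127,000 − ₹750,000) = ₹94,250 ≥ ₹51,000, so the exemption is fully phased out
  Base: ₹1,127,000 − ₹0 = ₹1,127,000
  ₹1,127,000 × 26% = ₹293,020

Regular income tax:
  ₹68,000 × 9% = ₹6,120
  ₹3,000 × 14% = ₹420
  ₹593,000 × 22% = ₹130,460
  ₹178,500 × 29% = ₹51,765
  → ₹188,765
  Less investment credit ₹78,000 → ₹110,765

₹293,020 > ₹110,765, so the alternative minimum tax is the binding amount.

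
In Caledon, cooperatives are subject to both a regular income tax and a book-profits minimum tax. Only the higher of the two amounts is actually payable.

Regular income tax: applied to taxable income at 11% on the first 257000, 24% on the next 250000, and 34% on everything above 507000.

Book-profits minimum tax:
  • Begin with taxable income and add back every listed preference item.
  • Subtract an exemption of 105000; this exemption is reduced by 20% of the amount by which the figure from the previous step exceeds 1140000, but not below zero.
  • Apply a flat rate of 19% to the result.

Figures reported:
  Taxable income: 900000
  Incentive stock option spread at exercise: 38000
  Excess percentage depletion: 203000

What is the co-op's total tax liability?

Regular income tax:
  257000 × 11% = 28270
  250000 × 24% = 60000
  393000 × 34% = 133620
  → 221890

Book-profits minimum tax:
  Adjusted income: 900000 + 38000 + 203000 = 1141000
  Exemption: 105000 − 20% × (1141000 − 1140000) = 105000 − 200 = 104800
  Base: 1141000 − 104800 = 1036200
  1036200 × 19% = 196878

221890 > 196878, so the regular income tax governs.

221890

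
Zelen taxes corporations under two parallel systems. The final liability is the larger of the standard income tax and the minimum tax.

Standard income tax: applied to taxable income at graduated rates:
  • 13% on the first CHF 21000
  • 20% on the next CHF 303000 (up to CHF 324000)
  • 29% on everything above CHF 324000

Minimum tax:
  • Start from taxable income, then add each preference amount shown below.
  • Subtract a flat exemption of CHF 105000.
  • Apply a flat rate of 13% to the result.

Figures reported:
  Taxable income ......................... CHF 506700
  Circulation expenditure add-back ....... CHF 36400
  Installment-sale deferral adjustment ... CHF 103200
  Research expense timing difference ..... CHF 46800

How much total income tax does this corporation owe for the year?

Standard income tax:
  CHF 21000 × 13% = CHF 2730
  CHF 303000 × 20% = CHF 60600
  CHF 182700 × 29% = CHF 52983
  → CHF 116313

Minimum tax:
  Adjusted income: CHF 506700 + CHF 36400 + CHF 103200 + CHF 46800 = CHF 693100
  Less exemption CHF 105000 → base CHF 588100
  CHF 588100 × 13% = CHF 76453

CHF 116313 > CHF 76453, so the standard income tax governs.

CHF 116313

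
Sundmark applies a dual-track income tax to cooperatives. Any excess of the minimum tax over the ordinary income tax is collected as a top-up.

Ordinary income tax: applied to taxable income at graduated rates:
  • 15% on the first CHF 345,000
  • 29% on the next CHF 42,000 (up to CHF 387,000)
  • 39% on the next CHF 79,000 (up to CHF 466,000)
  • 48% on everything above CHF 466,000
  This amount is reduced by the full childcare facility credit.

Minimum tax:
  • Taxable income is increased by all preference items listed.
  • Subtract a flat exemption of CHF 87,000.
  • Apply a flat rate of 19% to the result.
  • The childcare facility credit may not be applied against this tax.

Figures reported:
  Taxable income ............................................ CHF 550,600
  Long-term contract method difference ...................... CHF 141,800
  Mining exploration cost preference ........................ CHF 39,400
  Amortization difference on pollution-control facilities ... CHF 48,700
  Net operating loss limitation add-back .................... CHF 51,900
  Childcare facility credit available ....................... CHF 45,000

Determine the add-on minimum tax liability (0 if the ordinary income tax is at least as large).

Ordinary income tax:
  CHF 345,000 × 15% = CHF 51,750
  CHF 42,000 × 29% = CHF 12,180
  CHF 79,000 × 39% = CHF 30,810
  CHF 84,600 × 48% = CHF 40,608
  → CHF 135,348
  Less childcare facility credit CHF 45,000 → CHF 90,348

Minimum tax:
  Adjusted income: CHF 550,600 + CHF 141,800 + CHF 39,400 + CHF 48,700 + CHF 51,900 = CHF 832,400
  Less exemption CHF 87,000 → base CHF 745,400
  CHF 745,400 × 19% = CHF 141,626

Excess of minimum tax over ordinary income tax: CHF 141,626 − CHF 90,348 = CHF 51,278.

CHF 51,278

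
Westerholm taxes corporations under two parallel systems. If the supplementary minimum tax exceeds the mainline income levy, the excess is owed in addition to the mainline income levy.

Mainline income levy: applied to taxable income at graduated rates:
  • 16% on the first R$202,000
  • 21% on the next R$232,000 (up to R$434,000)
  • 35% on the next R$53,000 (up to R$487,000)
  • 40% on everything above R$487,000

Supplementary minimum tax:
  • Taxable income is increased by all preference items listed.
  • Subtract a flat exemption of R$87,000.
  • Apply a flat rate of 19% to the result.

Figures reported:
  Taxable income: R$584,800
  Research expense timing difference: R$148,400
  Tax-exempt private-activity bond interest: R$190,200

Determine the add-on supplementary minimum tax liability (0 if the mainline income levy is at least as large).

R$20,206

Supplementary minimum tax:
  Adjusted income: R$584,800 + R$148,400 + R$190,200 = R$923,400
  Less exemption R$87,000 → base R$836,400
  R$836,400 × 19% = R$158,916

Mainline income levy:
  R$202,000 × 16% = R$32,320
  R$232,000 × 21% = R$48,720
  R$53,000 × 35% = R$18,550
  R$97,800 × 40% = R$39,120
  → R$138,710

Excess of supplementary minimum tax over mainline income levy: R$158,916 − R$138,710 = R$20,206.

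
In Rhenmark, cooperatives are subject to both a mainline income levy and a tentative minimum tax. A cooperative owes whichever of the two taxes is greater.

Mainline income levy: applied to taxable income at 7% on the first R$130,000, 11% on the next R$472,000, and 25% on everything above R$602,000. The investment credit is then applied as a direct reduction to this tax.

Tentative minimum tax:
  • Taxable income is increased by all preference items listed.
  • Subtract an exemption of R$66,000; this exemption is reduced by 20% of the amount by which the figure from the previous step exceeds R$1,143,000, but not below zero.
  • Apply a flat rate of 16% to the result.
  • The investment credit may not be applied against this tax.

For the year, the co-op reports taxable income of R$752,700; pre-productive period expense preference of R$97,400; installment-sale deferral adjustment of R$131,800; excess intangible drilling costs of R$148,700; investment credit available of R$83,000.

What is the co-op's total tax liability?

Mainline income levy:
  R$130,000 × 7% = R$9,100
  R$472,000 × 11% = R$51,920
  R$150,700 × 25% = R$37,675
  → R$98,695
  Less investment credit R$83,000 → R$15,695

Tentative minimum tax:
  Adjusted income: R$752,700 + R$97,400 + R$131,800 + R$148,700 = R$1,130,600
  Exemption: R$1,130,600 ≤ R$1,143,000, so full R$66,000 applies
  Base: R$1,130,600 − R$66,000 = R$1,064,600
  R$1,064,600 × 16% = R$170,336

R$170,336 > R$15,695, so the tentative minimum tax is the binding amount.

R$170,336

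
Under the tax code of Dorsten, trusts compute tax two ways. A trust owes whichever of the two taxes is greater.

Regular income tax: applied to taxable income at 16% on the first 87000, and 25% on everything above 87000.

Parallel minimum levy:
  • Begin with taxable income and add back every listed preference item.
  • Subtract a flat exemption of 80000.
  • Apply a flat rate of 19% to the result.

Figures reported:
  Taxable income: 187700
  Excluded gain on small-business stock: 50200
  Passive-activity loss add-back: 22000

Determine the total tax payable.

39095

Parallel minimum levy:
  Adjusted income: 187700 + 50200 + 22000 = 259900
  Less exemption 80000 → base 179900
  179900 × 19% = 34181

Regular income tax:
  87000 × 16% = 13920
  100700 × 25% = 25175
  → 39095

39095 > 34181, so the regular income tax governs.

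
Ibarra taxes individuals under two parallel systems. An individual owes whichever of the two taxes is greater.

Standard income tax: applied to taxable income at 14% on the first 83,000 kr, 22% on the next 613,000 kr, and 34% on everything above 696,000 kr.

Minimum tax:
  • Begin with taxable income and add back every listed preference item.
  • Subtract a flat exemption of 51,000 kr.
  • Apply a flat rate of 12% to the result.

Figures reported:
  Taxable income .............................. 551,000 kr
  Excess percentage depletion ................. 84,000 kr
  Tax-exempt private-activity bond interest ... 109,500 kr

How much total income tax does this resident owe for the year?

Standard income tax:
  83,000 kr × 14% = 11,620 kr
  468,000 kr × 22% = 102,960 kr
  → 114,580 kr

Minimum tax:
  Adjusted income: 551,000 kr + 84,000 kr + 109,500 kr = 744,500 kr
  Less exemption 51,000 kr → base 693,500 kr
  693,500 kr × 12% = 83,220 kr

114,580 kr > 83,220 kr, so the standard income tax governs.

114,580 kr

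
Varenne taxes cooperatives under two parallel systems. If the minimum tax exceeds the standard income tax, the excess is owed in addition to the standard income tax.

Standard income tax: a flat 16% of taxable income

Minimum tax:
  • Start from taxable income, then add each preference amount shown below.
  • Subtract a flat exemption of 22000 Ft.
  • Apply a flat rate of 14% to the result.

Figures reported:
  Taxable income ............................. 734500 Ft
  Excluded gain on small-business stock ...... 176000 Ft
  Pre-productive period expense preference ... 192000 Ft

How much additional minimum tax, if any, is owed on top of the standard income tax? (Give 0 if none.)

33750 Ft

Standard income tax:
  734500 Ft × 16% = 117520 Ft

Minimum tax:
  Adjusted income: 734500 Ft + 176000 Ft + 192000 Ft = 1102500 Ft
  Less exemption 22000 Ft → base 1080500 Ft
  1080500 Ft × 14% = 151270 Ft

Excess of minimum tax over standard income tax: 151270 Ft − 117520 Ft = 33750 Ft.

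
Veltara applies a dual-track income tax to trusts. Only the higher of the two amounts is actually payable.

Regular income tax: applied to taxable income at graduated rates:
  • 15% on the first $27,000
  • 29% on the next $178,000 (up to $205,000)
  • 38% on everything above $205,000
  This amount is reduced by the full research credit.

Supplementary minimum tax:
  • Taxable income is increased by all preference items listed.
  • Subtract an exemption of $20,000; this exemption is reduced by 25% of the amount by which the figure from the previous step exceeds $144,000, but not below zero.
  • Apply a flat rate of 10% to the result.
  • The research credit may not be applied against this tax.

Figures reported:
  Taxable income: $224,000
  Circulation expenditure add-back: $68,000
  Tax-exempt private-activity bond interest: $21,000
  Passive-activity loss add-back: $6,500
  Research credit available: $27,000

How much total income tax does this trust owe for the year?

Supplementary minimum tax:
  Adjusted income: $224,000 + $68,000 + $21,000 + $6,500 = $319,500
  Exemption: 25% × ($319,500 − $144,000) = $43,875 ≥ $20,000, so the exemption is fully phased out
  Base: $319,500 − $0 = $319,500
  $319,500 × 10% = $31,950

Regular income tax:
  $27,000 × 15% = $4,050
  $178,000 × 29% = $51,620
  $19,000 × 38% = $7,220
  → $62,890
  Less research credit $27,000 → $35,890

$35,890 > $31,950, so the regular income tax governs.

$35,890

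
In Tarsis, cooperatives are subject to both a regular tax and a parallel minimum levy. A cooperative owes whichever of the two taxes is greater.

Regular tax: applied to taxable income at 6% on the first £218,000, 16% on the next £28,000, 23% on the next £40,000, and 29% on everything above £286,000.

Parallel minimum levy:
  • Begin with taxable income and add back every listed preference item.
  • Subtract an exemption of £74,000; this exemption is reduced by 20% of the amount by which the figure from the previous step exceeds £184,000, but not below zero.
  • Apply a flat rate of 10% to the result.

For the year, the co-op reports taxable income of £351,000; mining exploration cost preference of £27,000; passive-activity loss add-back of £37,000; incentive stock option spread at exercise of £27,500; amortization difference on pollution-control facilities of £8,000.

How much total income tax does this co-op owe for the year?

Regular tax:
  £218,000 × 6% = £13,080
  £28,000 × 16% = £4,480
  £40,000 × 23% = £9,200
  £65,000 × 29% = £18,850
  → £45,610

Parallel minimum levy:
  Adjusted income: £351,000 + £27,000 + £37,000 + £27,500 + £8,000 = £450,500
  Exemption: £74,000 − 20% × (£450,500 − £184,000) = £74,000 − £53,300 = £20,700
  Base: £450,500 − £20,700 = £429,800
  £429,800 × 10% = £42,980

£45,610 > £42,980, so the regular tax governs.

£45,610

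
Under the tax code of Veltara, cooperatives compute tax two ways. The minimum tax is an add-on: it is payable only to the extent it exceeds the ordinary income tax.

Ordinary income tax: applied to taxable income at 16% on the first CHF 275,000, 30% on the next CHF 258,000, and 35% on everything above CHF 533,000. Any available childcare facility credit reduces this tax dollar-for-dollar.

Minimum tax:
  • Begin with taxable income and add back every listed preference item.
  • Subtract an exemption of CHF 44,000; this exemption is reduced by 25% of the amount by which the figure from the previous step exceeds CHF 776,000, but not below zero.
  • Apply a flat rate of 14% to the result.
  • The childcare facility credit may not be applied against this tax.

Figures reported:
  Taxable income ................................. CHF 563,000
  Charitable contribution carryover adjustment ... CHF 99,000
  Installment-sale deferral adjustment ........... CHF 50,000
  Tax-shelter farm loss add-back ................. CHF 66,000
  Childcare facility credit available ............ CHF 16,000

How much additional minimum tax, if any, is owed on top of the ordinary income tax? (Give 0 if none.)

CHF 0

Minimum tax:
  Adjusted income: CHF 563,000 + CHF 99,000 + CHF 50,000 + CHF 66,000 = CHF 778,000
  Exemption: CHF 44,000 − 25% × (CHF 778,000 − CHF 776,000) = CHF 44,000 − CHF 500 = CHF 43,500
  Base: CHF 778,000 − CHF 43,500 = CHF 734,500
  CHF 734,500 × 14% = CHF 102,830

Ordinary income tax:
  CHF 275,000 × 16% = CHF 44,000
  CHF 258,000 × 30% = CHF 77,400
  CHF 30,000 × 35% = CHF 10,500
  → CHF 131,900
  Less childcare facility credit CHF 16,000 → CHF 115,900

CHF 102,830 ≤ CHF 115,900, so no add-on is due.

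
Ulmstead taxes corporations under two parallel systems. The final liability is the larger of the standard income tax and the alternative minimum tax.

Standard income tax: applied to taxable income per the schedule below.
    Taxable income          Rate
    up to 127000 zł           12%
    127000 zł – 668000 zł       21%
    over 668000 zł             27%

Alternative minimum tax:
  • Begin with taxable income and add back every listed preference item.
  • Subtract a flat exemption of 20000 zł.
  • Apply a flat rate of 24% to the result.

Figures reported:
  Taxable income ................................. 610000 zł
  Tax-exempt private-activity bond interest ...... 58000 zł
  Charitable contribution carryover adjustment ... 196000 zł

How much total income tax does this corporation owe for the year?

202560 zł

Standard income tax:
  127000 zł × 12% = 15240 zł
  483000 zł × 21% = 101430 zł
  → 116670 zł

Alternative minimum tax:
  Adjusted income: 610000 zł + 58000 zł + 196000 zł = 864000 zł
  Less exemption 20000 zł → base 844000 zł
  844000 zł × 24% = 202560 zł

202560 zł > 116670 zł, so the alternative minimum tax is the binding amount.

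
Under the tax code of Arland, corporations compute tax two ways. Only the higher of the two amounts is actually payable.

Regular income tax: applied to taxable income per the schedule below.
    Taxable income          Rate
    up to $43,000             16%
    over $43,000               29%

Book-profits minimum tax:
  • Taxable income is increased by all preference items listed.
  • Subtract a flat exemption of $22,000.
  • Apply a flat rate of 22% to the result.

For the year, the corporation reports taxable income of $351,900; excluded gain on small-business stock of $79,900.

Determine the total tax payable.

$96,461

Regular income tax:
  $43,000 × 16% = $6,880
  $308,900 × 29% = $89,581
  → $96,461

Book-profits minimum tax:
  Adjusted income: $351,900 + $79,900 = $431,800
  Less exemption $22,000 → base $409,800
  $409,800 × 22% = $90,156

$96,461 > $90,156, so the regular income tax governs.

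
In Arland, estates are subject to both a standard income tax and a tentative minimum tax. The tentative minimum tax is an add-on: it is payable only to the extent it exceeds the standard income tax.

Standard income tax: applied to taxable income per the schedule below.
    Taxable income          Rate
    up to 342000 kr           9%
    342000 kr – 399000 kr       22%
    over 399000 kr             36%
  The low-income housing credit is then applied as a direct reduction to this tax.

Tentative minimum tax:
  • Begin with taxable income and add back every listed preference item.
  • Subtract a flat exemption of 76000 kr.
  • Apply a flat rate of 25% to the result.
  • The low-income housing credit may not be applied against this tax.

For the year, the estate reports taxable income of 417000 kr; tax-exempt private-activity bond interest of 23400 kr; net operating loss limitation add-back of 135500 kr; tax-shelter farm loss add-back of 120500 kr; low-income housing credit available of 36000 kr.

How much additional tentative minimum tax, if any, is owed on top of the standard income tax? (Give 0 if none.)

Tentative minimum tax:
  Adjusted income: 417000 kr + 23400 kr + 135500 kr + 120500 kr = 696400 kr
  Less exemption 76000 kr → base 620400 kr
  620400 kr × 25% = 155100 kr

Standard income tax:
  342000 kr × 9% = 30780 kr
  57000 kr × 22% = 12540 kr
  18000 kr × 36% = 6480 kr
  → 49800 kr
  Less low-income housing credit 36000 kr → 13800 kr

Excess of tentative minimum tax over standard income tax: 155100 kr − 13800 kr = 141300 kr.

141300 kr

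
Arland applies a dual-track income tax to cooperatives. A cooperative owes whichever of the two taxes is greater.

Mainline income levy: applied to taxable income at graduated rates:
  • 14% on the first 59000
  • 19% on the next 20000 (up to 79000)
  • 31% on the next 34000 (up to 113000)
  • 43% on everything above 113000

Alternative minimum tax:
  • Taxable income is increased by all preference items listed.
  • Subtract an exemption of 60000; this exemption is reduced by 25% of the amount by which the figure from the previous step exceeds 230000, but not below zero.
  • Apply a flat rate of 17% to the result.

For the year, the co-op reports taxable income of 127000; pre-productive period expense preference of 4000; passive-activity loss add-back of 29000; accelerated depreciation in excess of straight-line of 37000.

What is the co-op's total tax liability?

28620

Alternative minimum tax:
  Adjusted income: 127000 + 4000 + 29000 + 37000 = 197000
  Exemption: 197000 ≤ 230000, so full 60000 applies
  Base: 197000 − 60000 = 137000
  137000 × 17% = 23290

Mainline income levy:
  59000 × 14% = 8260
  20000 × 19% = 3800
  34000 × 31% = 10540
  14000 × 43% = 6020
  → 28620

28620 > 23290, so the mainline income levy governs.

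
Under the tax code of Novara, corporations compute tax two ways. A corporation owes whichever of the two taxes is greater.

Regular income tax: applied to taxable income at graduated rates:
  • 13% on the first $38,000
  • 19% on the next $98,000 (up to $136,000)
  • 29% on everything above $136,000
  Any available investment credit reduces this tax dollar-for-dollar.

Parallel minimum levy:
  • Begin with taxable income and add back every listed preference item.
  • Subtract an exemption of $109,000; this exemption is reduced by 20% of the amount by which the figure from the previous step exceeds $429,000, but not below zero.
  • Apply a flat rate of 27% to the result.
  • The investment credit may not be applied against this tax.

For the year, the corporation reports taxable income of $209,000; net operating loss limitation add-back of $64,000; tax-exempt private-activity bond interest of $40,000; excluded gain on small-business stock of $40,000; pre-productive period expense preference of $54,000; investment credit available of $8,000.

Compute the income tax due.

$80,460

Parallel minimum levy:
  Adjusted income: $209,000 + $64,000 + $40,000 + $40,000 + $54,000 = $407,000
  Exemption: $407,000 ≤ $429,000, so full $109,000 applies
  Base: $407,000 − $109,000 = $298,000
  $298,000 × 27% = $80,460

Regular income tax:
  $38,000 × 13% = $4,940
  $98,000 × 19% = $18,620
  $73,000 × 29% = $21,170
  → $44,730
  Less investment credit $8,000 → $36,730

$80,460 > $36,730, so the parallel minimum levy is the binding amount.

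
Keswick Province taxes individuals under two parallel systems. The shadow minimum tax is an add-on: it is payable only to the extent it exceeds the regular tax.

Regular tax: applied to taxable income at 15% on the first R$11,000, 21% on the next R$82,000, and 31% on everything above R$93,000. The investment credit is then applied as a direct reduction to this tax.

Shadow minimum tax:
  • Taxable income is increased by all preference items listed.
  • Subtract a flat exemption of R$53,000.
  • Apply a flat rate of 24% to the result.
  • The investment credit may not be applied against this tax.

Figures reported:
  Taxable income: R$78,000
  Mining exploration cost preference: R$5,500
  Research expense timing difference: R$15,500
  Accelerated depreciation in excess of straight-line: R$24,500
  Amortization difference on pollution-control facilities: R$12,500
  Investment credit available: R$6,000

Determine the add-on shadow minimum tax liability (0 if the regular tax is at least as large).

R$10,200

Shadow minimum tax:
  Adjusted income: R$78,000 + R$5,500 + R$15,500 + R$24,500 + R$12,500 = R$136,000
  Less exemption R$53,000 → base R$83,000
  R$83,000 × 24% = R$19,920

Regular tax:
  R$11,000 × 15% = R$1,650
  R$67,000 × 21% = R$14,070
  → R$15,720
  Less investment credit R$6,000 → R$9,720

Excess of shadow minimum tax over regular tax: R$19,920 − R$9,720 = R$10,200.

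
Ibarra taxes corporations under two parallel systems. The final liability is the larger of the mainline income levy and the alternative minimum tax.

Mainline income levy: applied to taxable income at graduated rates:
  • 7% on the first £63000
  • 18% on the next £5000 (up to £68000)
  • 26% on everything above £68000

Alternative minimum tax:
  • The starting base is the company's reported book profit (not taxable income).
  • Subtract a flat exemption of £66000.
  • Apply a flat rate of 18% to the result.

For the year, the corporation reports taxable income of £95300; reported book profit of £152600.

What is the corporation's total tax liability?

Mainline income levy:
  £63000 × 7% = £4410
  £5000 × 18% = £900
  £27300 × 26% = £7098
  → £12408

Alternative minimum tax:
  Base (reported book profit): £152600
  Less exemption £66000 → base £86600
  £86600 × 18% = £15588

£15588 > £12408, so the alternative minimum tax is the binding amount.

£15588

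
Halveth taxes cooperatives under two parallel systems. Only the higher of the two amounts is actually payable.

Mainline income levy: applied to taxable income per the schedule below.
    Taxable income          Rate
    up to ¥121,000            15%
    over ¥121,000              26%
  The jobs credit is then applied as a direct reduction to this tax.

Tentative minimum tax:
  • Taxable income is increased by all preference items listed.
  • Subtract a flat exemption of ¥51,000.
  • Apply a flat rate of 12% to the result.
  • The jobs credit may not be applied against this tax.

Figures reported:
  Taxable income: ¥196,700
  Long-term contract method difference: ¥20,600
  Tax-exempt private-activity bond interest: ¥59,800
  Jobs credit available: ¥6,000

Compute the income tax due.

Tentative minimum tax:
  Adjusted income: ¥196,700 + ¥20,600 + ¥59,800 = ¥277,100
  Less exemption ¥51,000 → base ¥226,100
  ¥226,100 × 12% = ¥27,132

Mainline income levy:
  ¥121,000 × 15% = ¥18,150
  ¥75,700 × 26% = ¥19,682
  → ¥37,832
  Less jobs credit ¥6,000 → ¥31,832

¥31,832 > ¥27,132, so the mainline income levy governs.

¥31,832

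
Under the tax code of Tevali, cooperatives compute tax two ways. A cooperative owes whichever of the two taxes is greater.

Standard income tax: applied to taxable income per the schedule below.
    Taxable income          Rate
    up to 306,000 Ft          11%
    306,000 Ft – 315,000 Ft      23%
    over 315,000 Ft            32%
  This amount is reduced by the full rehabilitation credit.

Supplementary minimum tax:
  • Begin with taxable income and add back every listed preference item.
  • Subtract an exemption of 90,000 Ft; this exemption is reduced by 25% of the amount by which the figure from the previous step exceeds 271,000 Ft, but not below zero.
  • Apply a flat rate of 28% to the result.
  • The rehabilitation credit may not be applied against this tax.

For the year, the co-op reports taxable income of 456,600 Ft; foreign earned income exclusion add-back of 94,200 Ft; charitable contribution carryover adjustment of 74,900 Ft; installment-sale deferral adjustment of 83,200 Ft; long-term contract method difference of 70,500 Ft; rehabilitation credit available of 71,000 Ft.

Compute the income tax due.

Supplementary minimum tax:
  Adjusted income: 456,600 Ft + 94,200 Ft + 74,900 Ft + 83,200 Ft + 70,500 Ft = 779,400 Ft
  Exemption: 25% × (779,400 Ft − 271,000 Ft) = 127,100 Ft ≥ 90,000 Ft, so the exemption is fully phased out
  Base: 779,400 Ft − 0 Ft = 779,400 Ft
  779,400 Ft × 28% = 218,232 Ft

Standard income tax:
  306,000 Ft × 11% = 33,660 Ft
  9,000 Ft × 23% = 2,070 Ft
  141,600 Ft × 32% = 45,312 Ft
  → 81,042 Ft
  Less rehabilitation credit 71,000 Ft → 10,042 Ft

218,232 Ft > 10,042 Ft, so the supplementary minimum tax is the binding amount.

218,232 Ft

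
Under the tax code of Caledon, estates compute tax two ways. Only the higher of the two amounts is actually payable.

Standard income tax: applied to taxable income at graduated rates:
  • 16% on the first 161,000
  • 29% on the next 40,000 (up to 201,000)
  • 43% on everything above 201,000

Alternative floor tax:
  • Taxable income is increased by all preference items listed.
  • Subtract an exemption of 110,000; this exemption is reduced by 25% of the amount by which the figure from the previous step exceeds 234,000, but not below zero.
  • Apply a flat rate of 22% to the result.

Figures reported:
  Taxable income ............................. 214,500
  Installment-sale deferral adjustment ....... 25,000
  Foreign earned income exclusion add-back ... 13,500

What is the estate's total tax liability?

43,165

Standard income tax:
  161,000 × 16% = 25,760
  40,000 × 29% = 11,600
  13,500 × 43% = 5,805
  → 43,165

Alternative floor tax:
  Adjusted income: 214,500 + 25,000 + 13,500 = 253,000
  Exemption: 110,000 − 25% × (253,000 − 234,000) = 110,000 − 4,750 = 105,250
  Base: 253,000 − 105,250 = 147,750
  147,750 × 22% = 32,505

43,165 > 32,505, so the standard income tax governs.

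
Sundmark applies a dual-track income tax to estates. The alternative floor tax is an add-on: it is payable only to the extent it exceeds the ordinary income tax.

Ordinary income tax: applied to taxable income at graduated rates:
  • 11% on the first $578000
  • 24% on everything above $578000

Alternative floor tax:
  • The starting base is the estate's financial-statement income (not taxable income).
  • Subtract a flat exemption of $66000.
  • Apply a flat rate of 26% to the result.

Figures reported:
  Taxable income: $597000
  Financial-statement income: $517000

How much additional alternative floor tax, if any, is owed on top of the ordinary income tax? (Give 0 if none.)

$49120

Alternative floor tax:
  Base (financial-statement income): $517000
  Less exemption $66000 → base $451000
  $451000 × 26% = $117260

Ordinary income tax:
  $578000 × 11% = $63580
  $19000 × 24% = $4560
  → $68140

Excess of alternative floor tax over ordinary income tax: $117260 − $68140 = $49120.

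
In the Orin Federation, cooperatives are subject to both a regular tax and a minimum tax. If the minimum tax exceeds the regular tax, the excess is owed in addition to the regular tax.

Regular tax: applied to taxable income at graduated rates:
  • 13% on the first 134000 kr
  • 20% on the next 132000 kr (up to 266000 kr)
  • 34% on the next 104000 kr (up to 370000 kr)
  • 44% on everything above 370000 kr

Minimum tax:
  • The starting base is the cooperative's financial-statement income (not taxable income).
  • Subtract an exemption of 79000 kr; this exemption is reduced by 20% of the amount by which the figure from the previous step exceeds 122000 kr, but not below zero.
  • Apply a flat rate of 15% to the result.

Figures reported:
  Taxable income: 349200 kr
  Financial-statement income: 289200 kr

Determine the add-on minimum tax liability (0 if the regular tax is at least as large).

0 kr

Regular tax:
  134000 kr × 13% = 17420 kr
  132000 kr × 20% = 26400 kr
  83200 kr × 34% = 28288 kr
  → 72108 kr

Minimum tax:
  Base (financial-statement income): 289200 kr
  Exemption: 79000 kr − 20% × (289200 kr − 122000 kr) = 79000 kr − 33440 kr = 45560 kr
  Base: 289200 kr − 45560 kr = 243640 kr
  243640 kr × 15% = 36546 kr

36546 kr ≤ 72108 kr, so no add-on is due.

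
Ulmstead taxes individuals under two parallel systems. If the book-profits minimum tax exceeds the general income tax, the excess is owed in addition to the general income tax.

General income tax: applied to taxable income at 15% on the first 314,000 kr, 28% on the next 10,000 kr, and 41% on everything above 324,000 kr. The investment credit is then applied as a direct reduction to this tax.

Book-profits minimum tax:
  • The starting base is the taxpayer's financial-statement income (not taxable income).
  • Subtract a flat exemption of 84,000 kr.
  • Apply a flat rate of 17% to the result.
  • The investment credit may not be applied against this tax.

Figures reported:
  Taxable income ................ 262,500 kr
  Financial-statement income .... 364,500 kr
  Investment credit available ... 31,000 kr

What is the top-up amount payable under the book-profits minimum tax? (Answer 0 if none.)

Book-profits minimum tax:
  Base (financial-statement income): 364,500 kr
  Less exemption 84,000 kr → base 280,500 kr
  280,500 kr × 17% = 47,685 kr

General income tax:
  262,500 kr × 15% = 39,375 kr
  Less investment credit 31,000 kr → 8,375 kr

Excess of book-profits minimum tax over general income tax: 47,685 kr − 8,375 kr = 39,310 kr.

39,310 kr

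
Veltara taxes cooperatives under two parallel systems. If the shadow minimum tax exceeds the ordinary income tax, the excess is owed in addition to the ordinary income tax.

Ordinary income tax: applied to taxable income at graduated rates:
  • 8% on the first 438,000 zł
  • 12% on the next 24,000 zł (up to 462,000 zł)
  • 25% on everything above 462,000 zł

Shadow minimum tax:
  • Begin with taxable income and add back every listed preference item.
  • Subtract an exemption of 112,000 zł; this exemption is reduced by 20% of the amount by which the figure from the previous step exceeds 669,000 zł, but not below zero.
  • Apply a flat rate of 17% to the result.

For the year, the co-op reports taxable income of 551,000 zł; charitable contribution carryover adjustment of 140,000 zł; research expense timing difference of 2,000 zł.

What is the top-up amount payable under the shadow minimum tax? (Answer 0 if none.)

39,416 zł

Ordinary income tax:
  438,000 zł × 8% = 35,040 zł
  24,000 zł × 12% = 2,880 zł
  89,000 zł × 25% = 22,250 zł
  → 60,170 zł

Shadow minimum tax:
  Adjusted income: 551,000 zł + 140,000 zł + 2,000 zł = 693,000 zł
  Exemption: 112,000 zł − 20% × (693,000 zł − 669,000 zł) = 112,000 zł − 4,800 zł = 107,200 zł
  Base: 693,000 zł − 107,200 zł = 585,800 zł
  585,800 zł × 17% = 99,586 zł

Excess of shadow minimum tax over ordinary income tax: 99,586 zł − 60,170 zł = 39,416 zł.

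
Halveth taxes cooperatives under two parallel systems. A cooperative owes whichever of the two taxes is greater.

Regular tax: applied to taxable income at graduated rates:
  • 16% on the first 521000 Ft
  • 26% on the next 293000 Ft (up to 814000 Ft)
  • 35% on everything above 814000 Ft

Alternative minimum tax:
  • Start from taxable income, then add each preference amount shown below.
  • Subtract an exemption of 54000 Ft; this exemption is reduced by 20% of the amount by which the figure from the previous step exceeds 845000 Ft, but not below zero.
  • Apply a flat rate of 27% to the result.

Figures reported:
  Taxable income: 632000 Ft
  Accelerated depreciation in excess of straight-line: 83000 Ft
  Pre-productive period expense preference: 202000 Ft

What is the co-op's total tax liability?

Regular tax:
  521000 Ft × 16% = 83360 Ft
  111000 Ft × 26% = 28860 Ft
  → 112220 Ft

Alternative minimum tax:
  Adjusted income: 632000 Ft + 83000 Ft + 202000 Ft = 917000 Ft
  Exemption: 54000 Ft − 20% × (917000 Ft − 845000 Ft) = 54000 Ft − 14400 Ft = 39600 Ft
  Base: 917000 Ft − 39600 Ft = 877400 Ft
  877400 Ft × 27% = 236898 Ft

236898 Ft > 112220 Ft, so the alternative minimum tax is the binding amount.

236898 Ft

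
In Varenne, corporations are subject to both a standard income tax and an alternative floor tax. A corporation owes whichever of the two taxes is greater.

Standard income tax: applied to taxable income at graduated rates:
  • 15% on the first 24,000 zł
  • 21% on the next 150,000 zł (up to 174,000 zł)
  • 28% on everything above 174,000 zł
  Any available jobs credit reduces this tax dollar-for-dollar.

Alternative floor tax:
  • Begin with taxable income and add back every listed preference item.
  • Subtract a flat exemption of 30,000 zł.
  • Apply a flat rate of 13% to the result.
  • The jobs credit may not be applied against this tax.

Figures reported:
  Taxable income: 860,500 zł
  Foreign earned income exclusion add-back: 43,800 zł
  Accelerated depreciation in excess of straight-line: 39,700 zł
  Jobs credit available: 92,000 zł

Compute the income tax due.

Standard income tax:
  24,000 zł × 15% = 3,600 zł
  150,000 zł × 21% = 31,500 zł
  686,500 zł × 28% = 192,220 zł
  → 227,320 zł
  Less jobs credit 92,000 zł → 135,320 zł

Alternative floor tax:
  Adjusted income: 860,500 zł + 43,800 zł + 39,700 zł = 944,000 zł
  Less exemption 30,000 zł → base 914,000 zł
  914,000 zł × 13% = 118,820 zł

135,320 zł > 118,820 zł, so the standard income tax governs.

135,320 zł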